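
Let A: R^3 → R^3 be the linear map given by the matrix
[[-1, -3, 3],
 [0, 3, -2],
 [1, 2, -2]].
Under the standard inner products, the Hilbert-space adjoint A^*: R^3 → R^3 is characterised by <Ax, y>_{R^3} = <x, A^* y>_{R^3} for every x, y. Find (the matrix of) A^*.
A^* = A^T =
[[-1, 0, 1],
 [-3, 3, 2],
 [3, -2, -2]]

For real matrices with standard dot products, the defining identity <Ax, y> = <x, A^* y> gives (Ax)^T y = x^T (A^*) y, i.e. x^T A^T y = x^T (A^*) y. Since this holds for all x, y, we must have A^* = A^T. Therefore
A^* =
[[-1, 0, 1],
 [-3, 3, 2],
 [3, -2, -2]].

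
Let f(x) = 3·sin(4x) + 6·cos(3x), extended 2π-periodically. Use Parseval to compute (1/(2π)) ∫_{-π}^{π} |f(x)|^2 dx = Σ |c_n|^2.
Σ |c_n|^2 = 45/2

Expand |f|^2 and use orthogonality of {sin(nx), cos(mx)} on [-π, π]:
  ∫_{-π}^{π} sin(nx)^2 dx = π, ∫ cos(mx)^2 dx = π, and cross terms integrate to 0.
So ∫_{-π}^{π} f(x)^2 dx = 3^2 · π + 6^2 · π = (9 + 36)π.
Divide by 2π: (9 + 36)/2 = 45/2.
By Parseval, this equals Σ |c_n|^2.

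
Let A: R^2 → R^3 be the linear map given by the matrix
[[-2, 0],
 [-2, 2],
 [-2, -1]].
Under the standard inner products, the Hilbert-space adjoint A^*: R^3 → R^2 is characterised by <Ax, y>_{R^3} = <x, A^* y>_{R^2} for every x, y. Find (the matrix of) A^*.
A^* = A^T =
[[-2, -2, -2],
 [0, 2, -1]]

For real matrices with standard dot products, the defining identity <Ax, y> = <x, A^* y> gives (Ax)^T y = x^T (A^*) y, i.e. x^T A^T y = x^T (A^*) y. Since this holds for all x, y, we must have A^* = A^T. Therefore
A^* =
[[-2, -2, -2],
 [0, 2, -1]].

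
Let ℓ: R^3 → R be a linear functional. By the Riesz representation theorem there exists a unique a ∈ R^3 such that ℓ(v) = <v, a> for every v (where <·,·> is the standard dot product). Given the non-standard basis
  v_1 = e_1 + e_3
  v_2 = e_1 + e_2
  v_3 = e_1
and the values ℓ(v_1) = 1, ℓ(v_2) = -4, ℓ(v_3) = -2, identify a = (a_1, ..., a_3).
a = (-2, -2, 3)

Write a = (a_1, ..., a_3) in the standard basis. For each basis vector v_i, ℓ(v_i) = <v_i, a> is a linear equation in the a_j's. Collect the n equations into a matrix system V a = ℓ, where row i of V is v_i (expressed in the standard basis). Since V is invertible (lower-triangular with 1s on the diagonal, up to permutation), solve by back-substitution:
  V =
[[1, 0, 1],
 [1, 1, 0],
 [1, 0, 0]]
  V a = (1, -4, -2)
Solving gives a = (-2, -2, 3).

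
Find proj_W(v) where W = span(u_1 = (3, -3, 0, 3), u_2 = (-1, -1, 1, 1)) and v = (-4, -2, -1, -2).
proj_W(v) = (-32/11, 6/11, 13/11, -6/11)

Set up U = [u_1 | ... | u_2] ∈ R^(4×2). The projector onto W = col(U) is P = U (U^T U)^(-1) U^T.
Compute U^T U =
  [27, 3]
  [3, 4],
and U^T v = (-12, 3).
Solve U^T U · c = U^T v for the coefficients: c = (-19/33, 13/11). The projection is proj_W(v) = U c.
Check: (v - proj_W(v)) · u_1 = 0  (should be 0).
Check: (v - proj_W(v)) · u_2 = 0  (should be 0).
Result: proj_W(v) = (-32/11, 6/11, 13/11, -6/11).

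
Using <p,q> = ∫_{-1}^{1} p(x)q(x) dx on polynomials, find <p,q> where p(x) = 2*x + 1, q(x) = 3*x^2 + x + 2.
<p,q> = 22/3

Expand the product: p(x)·q(x) = 6*x^3 + 5*x^2 + 5*x + 2.
∫_{-1}^{1} of each monomial x^k gives [2/(k+1) if k even, 0 if k odd]. Integrating term-by-term (or equivalently evaluating the antiderivative F(x) = 3*x^4/2 + 5*x^3/3 + 5*x^2/2 + 2*x at the endpoints):
  F(1) − F(−1) = 23/3 − (1/3) = 22/3.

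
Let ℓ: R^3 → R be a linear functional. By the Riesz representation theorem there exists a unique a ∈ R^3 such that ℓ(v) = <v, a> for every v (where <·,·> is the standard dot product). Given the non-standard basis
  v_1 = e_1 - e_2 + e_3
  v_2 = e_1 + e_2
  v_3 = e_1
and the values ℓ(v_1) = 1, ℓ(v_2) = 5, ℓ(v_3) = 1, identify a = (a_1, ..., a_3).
a = (1, 4, 4)

Write a = (a_1, ..., a_3) in the standard basis. For each basis vector v_i, ℓ(v_i) = <v_i, a> is a linear equation in the a_j's. Collect the n equations into a matrix system V a = ℓ, where row i of V is v_i (expressed in the standard basis). Since V is invertible (lower-triangular with 1s on the diagonal, up to permutation), solve by back-substitution:
  V =
[[1, -1, 1],
 [1, 1, 0],
 [1, 0, 0]]
  V a = (1, 5, 1)
Solving gives a = (1, 4, 4).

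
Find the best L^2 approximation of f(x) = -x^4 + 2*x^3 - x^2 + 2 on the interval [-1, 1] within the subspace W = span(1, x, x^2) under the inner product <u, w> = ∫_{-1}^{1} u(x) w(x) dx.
g(x) = -13*x^2/7 + 6*x/5 + 73/35

The best approximation g ∈ W is the orthogonal projection of f onto W. Writing g = a_0 + a_1 x + a_2 x^2, the coefficients solve the normal equations G · a = b where
  G_{ij} = <φ_i, φ_j> and b_i = <f, φ_i>, with φ_0 = 1, φ_1 = x, φ_2 = x^2.
G =
  [2, 0, 2/3]
  [0, 2/3, 0]
  [2/3, 0, 2/5],
b = (44/15, 4/5, 68/105).
Solving gives a_0 = 73/35, a_1 = 6/5, a_2 = -13/7, so
  g(x) = -13*x^2/7 + 6*x/5 + 73/35.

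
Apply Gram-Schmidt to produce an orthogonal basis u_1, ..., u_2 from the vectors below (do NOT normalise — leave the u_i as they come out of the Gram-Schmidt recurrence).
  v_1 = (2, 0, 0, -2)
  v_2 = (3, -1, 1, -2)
Orthogonal basis:
  u_1 = (2, 0, 0, -2)
  u_2 = (1/2, -1, 1, 1/2)

Apply the Gram-Schmidt recurrence
  u_1 = v_1
  u_i = v_i − Σ_{j<i} ((v_i · u_j) / (u_j · u_j)) · u_j.

Step by step this gives:
  u_1 = (2, 0, 0, -2)
  u_2 = (1/2, -1, 1, 1/2)

Orthogonality check:
  u_2 · u_1 = 0 (should be 0)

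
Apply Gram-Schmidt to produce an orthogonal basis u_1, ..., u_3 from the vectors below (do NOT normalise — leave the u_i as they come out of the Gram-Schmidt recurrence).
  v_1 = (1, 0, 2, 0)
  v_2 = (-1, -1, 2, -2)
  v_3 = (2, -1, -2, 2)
Orthogonal basis:
  u_1 = (1, 0, 2, 0)
  u_2 = (-8/5, -1, 4/5, -2)
  u_3 = (36/41, -80/41, -18/41, 4/41)

Apply the Gram-Schmidt recurrence
  u_1 = v_1
  u_i = v_i − Σ_{j<i} ((v_i · u_j) / (u_j · u_j)) · u_j.

Step by step this gives:
  u_1 = (1, 0, 2, 0)
  u_2 = (-8/5, -1, 4/5, -2)
  u_3 = (36/41, -80/41, -18/41, 4/41)

Orthogonality check:
  u_2 · u_1 = 0 (should be 0)
  u_3 · u_1 = 0 (should be 0)
  u_3 · u_2 = 0 (should be 0)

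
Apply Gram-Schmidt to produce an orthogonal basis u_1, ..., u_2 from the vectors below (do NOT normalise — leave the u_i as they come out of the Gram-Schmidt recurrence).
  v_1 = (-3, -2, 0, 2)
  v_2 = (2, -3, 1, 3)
Orthogonal basis:
  u_1 = (-3, -2, 0, 2)
  u_2 = (52/17, -39/17, 1, 39/17)

Apply the Gram-Schmidt recurrence
  u_1 = v_1
  u_i = v_i − Σ_{j<i} ((v_i · u_j) / (u_j · u_j)) · u_j.

Step by step this gives:
  u_1 = (-3, -2, 0, 2)
  u_2 = (52/17, -39/17, 1, 39/17)

Orthogonality check:
  u_2 · u_1 = 0 (should be 0)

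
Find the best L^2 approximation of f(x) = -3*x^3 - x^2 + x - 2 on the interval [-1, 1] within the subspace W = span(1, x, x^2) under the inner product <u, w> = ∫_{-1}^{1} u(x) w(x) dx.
g(x) = -x^2 - 4*x/5 - 2

The best approximation g ∈ W is the orthogonal projection of f onto W. Writing g = a_0 + a_1 x + a_2 x^2, the coefficients solve the normal equations G · a = b where
  G_{ij} = <φ_i, φ_j> and b_i = <f, φ_i>, with φ_0 = 1, φ_1 = x, φ_2 = x^2.
G =
  [2, 0, 2/3]
  [0, 2/3, 0]
  [2/3, 0, 2/5],
b = (-14/3, -8/15, -26/15).
Solving gives a_0 = -2, a_1 = -4/5, a_2 = -1, so
  g(x) = -x^2 - 4*x/5 - 2.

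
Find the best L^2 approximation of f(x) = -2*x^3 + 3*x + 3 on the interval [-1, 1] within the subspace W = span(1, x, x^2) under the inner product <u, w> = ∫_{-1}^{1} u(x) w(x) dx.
g(x) = 9*x/5 + 3

The best approximation g ∈ W is the orthogonal projection of f onto W. Writing g = a_0 + a_1 x + a_2 x^2, the coefficients solve the normal equations G · a = b where
  G_{ij} = <φ_i, φ_j> and b_i = <f, φ_i>, with φ_0 = 1, φ_1 = x, φ_2 = x^2.
G =
  [2, 0, 2/3]
  [0, 2/3, 0]
  [2/3, 0, 2/5],
b = (6, 6/5, 2).
Solving gives a_0 = 3, a_1 = 9/5, a_2 = 0, so
  g(x) = 9*x/5 + 3.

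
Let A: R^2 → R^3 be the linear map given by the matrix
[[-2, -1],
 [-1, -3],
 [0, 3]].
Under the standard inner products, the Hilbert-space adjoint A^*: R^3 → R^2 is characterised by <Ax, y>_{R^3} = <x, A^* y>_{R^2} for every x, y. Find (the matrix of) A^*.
A^* = A^T =
[[-2, -1, 0],
 [-1, -3, 3]]

For real matrices with standard dot products, the defining identity <Ax, y> = <x, A^* y> gives (Ax)^T y = x^T (A^*) y, i.e. x^T A^T y = x^T (A^*) y. Since this holds for all x, y, we must have A^* = A^T. Therefore
A^* =
[[-2, -1, 0],
 [-1, -3, 3]].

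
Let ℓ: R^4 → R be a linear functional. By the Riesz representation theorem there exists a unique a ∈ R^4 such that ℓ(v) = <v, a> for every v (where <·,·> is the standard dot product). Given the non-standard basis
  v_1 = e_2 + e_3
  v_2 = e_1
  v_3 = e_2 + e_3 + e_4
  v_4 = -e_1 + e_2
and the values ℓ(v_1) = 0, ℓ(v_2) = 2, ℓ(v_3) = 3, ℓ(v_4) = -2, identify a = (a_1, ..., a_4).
a = (2, 0, 0, 3)

Write a = (a_1, ..., a_4) in the standard basis. For each basis vector v_i, ℓ(v_i) = <v_i, a> is a linear equation in the a_j's. Collect the n equations into a matrix system V a = ℓ, where row i of V is v_i (expressed in the standard basis). Since V is invertible (lower-triangular with 1s on the diagonal, up to permutation), solve by back-substitution:
  V =
[[0, 1, 1, 0],
 [1, 0, 0, 0],
 [0, 1, 1, 1],
 [-1, 1, 0, 0]]
  V a = (0, 2, 3, -2)
Solving gives a = (2, 0, 0, 3).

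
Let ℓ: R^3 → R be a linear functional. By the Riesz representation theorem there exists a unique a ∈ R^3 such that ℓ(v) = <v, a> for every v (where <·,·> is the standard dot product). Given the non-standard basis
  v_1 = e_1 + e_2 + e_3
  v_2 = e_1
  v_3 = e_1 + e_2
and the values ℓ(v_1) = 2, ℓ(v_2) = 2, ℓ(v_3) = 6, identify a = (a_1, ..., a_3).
a = (2, 4, -4)

Write a = (a_1, ..., a_3) in the standard basis. For each basis vector v_i, ℓ(v_i) = <v_i, a> is a linear equation in the a_j's. Collect the n equations into a matrix system V a = ℓ, where row i of V is v_i (expressed in the standard basis). Since V is invertible (lower-triangular with 1s on the diagonal, up to permutation), solve by back-substitution:
  V =
[[1, 1, 1],
 [1, 0, 0],
 [1, 1, 0]]
  V a = (2, 2, 6)
Solving gives a = (2, 4, -4).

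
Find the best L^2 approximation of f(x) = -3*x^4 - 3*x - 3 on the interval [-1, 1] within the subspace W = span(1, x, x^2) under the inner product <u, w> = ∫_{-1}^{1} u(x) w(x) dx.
g(x) = -18*x^2/7 - 3*x - 96/35

The best approximation g ∈ W is the orthogonal projection of f onto W. Writing g = a_0 + a_1 x + a_2 x^2, the coefficients solve the normal equations G · a = b where
  G_{ij} = <φ_i, φ_j> and b_i = <f, φ_i>, with φ_0 = 1, φ_1 = x, φ_2 = x^2.
G =
  [2, 0, 2/3]
  [0, 2/3, 0]
  [2/3, 0, 2/5],
b = (-36/5, -2, -20/7).
Solving gives a_0 = -96/35, a_1 = -3, a_2 = -18/7, so
  g(x) = -18*x^2/7 - 3*x - 96/35.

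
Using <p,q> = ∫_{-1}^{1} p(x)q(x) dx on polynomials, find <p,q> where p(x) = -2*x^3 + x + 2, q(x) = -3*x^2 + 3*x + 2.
<p,q> = 18/5

Expand the product: p(x)·q(x) = 6*x^5 - 6*x^4 - 7*x^3 - 3*x^2 + 8*x + 4.
∫_{-1}^{1} of each monomial x^k gives [2/(k+1) if k even, 0 if k odd]. Integrating term-by-term (or equivalently evaluating the antiderivative F(x) = x^6 - 6*x^5/5 - 7*x^4/4 - x^3 + 4*x^2 + 4*x at the endpoints):
  F(1) − F(−1) = 101/20 − (29/20) = 18/5.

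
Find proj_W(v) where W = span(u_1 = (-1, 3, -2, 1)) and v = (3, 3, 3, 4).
proj_W(v) = (-4/15, 4/5, -8/15, 4/15)

Set up U = [u_1 | ... | u_1] ∈ R^(4×1). The projector onto W = col(U) is P = U (U^T U)^(-1) U^T.
Compute U^T U =
  [15],
and U^T v = (4).
Solve U^T U · c = U^T v for the coefficients: c = (4/15). The projection is proj_W(v) = U c.
Check: (v - proj_W(v)) · u_1 = 0  (should be 0).
Result: proj_W(v) = (-4/15, 4/5, -8/15, 4/15).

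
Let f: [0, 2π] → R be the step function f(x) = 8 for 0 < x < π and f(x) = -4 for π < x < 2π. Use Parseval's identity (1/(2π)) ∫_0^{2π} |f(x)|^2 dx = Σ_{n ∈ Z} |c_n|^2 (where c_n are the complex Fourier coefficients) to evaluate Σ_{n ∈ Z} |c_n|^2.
Σ |c_n|^2 = 40

Parseval equates the L^2 energy of f (normalised by 1/(2π)) with the ℓ^2 sum of its Fourier coefficients: (1/(2π)) ∫_0^{2π} |f|^2 = Σ |c_n|^2.
Compute the left side: (1/(2π)) [∫_0^π 8^2 dx + ∫_π^{2π} (-4)^2 dx] = (1/(2π)) · (64π + 16π) = (64 + 16)/2 = 40.
So Σ_{n ∈ Z} |c_n|^2 = 40.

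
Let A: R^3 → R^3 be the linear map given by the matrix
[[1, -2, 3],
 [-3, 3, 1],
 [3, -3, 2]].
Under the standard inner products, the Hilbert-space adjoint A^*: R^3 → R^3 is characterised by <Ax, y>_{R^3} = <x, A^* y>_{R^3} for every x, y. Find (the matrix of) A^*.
A^* = A^T =
[[1, -3, 3],
 [-2, 3, -3],
 [3, 1, 2]]

For real matrices with standard dot products, the defining identity <Ax, y> = <x, A^* y> gives (Ax)^T y = x^T (A^*) y, i.e. x^T A^T y = x^T (A^*) y. Since this holds for all x, y, we must have A^* = A^T. Therefore
A^* =
[[1, -3, 3],
 [-2, 3, -3],
 [3, 1, 2]].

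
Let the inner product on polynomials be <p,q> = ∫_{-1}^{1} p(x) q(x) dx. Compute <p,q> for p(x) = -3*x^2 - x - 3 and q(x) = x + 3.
<p,q> = -74/3

Expand the product: p(x)·q(x) = -3*x^3 - 10*x^2 - 6*x - 9.
∫_{-1}^{1} of each monomial x^k gives [2/(k+1) if k even, 0 if k odd]. Integrating term-by-term (or equivalently evaluating the antiderivative F(x) = -3*x^4/4 - 10*x^3/3 - 3*x^2 - 9*x at the endpoints):
  F(1) − F(−1) = -193/12 − (103/12) = -74/3.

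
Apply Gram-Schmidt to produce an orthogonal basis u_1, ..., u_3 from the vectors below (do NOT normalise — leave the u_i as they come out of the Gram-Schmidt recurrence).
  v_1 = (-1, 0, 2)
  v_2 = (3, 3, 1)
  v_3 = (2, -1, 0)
Orthogonal basis:
  u_1 = (-1, 0, 2)
  u_2 = (14/5, 3, 7/5)
  u_3 = (57/47, -133/94, 57/94)

Apply the Gram-Schmidt recurrence
  u_1 = v_1
  u_i = v_i − Σ_{j<i} ((v_i · u_j) / (u_j · u_j)) · u_j.

Step by step this gives:
  u_1 = (-1, 0, 2)
  u_2 = (14/5, 3, 7/5)
  u_3 = (57/47, -133/94, 57/94)

Orthogonality check:
  u_2 · u_1 = 0 (should be 0)
  u_3 · u_1 = 0 (should be 0)
  u_3 · u_2 = 0 (should be 0)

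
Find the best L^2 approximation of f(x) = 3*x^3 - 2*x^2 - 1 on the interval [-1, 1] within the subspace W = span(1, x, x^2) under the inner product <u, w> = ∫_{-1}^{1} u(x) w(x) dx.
g(x) = -2*x^2 + 9*x/5 - 1

The best approximation g ∈ W is the orthogonal projection of f onto W. Writing g = a_0 + a_1 x + a_2 x^2, the coefficients solve the normal equations G · a = b where
  G_{ij} = <φ_i, φ_j> and b_i = <f, φ_i>, with φ_0 = 1, φ_1 = x, φ_2 = x^2.
G =
  [2, 0, 2/3]
  [0, 2/3, 0]
  [2/3, 0, 2/5],
b = (-10/3, 6/5, -22/15).
Solving gives a_0 = -1, a_1 = 9/5, a_2 = -2, so
  g(x) = -2*x^2 + 9*x/5 - 1.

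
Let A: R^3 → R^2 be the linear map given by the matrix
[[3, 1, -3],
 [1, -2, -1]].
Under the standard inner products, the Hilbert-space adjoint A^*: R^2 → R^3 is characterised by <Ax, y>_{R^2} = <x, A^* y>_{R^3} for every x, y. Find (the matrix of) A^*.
A^* = A^T =
[[3, 1],
 [1, -2],
 [-3, -1]]

For real matrices with standard dot products, the defining identity <Ax, y> = <x, A^* y> gives (Ax)^T y = x^T (A^*) y, i.e. x^T A^T y = x^T (A^*) y. Since this holds for all x, y, we must have A^* = A^T. Therefore
A^* =
[[3, 1],
 [1, -2],
 [-3, -1]].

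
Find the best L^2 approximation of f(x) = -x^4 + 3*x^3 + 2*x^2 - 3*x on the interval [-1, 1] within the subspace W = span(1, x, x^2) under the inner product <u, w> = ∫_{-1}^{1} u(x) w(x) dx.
g(x) = 8*x^2/7 - 6*x/5 + 3/35

The best approximation g ∈ W is the orthogonal projection of f onto W. Writing g = a_0 + a_1 x + a_2 x^2, the coefficients solve the normal equations G · a = b where
  G_{ij} = <φ_i, φ_j> and b_i = <f, φ_i>, with φ_0 = 1, φ_1 = x, φ_2 = x^2.
G =
  [2, 0, 2/3]
  [0, 2/3, 0]
  [2/3, 0, 2/5],
b = (14/15, -4/5, 18/35).
Solving gives a_0 = 3/35, a_1 = -6/5, a_2 = 8/7, so
  g(x) = 8*x^2/7 - 6*x/5 + 3/35.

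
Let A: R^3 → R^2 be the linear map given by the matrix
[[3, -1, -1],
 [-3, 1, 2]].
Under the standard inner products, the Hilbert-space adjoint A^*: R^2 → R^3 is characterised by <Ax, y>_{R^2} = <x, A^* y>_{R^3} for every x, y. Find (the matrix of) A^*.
A^* = A^T =
[[3, -3],
 [-1, 1],
 [-1, 2]]

For real matrices with standard dot products, the defining identity <Ax, y> = <x, A^* y> gives (Ax)^T y = x^T (A^*) y, i.e. x^T A^T y = x^T (A^*) y. Since this holds for all x, y, we must have A^* = A^T. Therefore
A^* =
[[3, -3],
 [-1, 1],
 [-1, 2]].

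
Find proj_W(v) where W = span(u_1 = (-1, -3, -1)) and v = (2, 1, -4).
proj_W(v) = (1/11, 3/11, 1/11)

Set up U = [u_1 | ... | u_1] ∈ R^(3×1). The projector onto W = col(U) is P = U (U^T U)^(-1) U^T.
Compute U^T U =
  [11],
and U^T v = (-1).
Solve U^T U · c = U^T v for the coefficients: c = (-1/11). The projection is proj_W(v) = U c.
Check: (v - proj_W(v)) · u_1 = 0  (should be 0).
Result: proj_W(v) = (1/11, 3/11, 1/11).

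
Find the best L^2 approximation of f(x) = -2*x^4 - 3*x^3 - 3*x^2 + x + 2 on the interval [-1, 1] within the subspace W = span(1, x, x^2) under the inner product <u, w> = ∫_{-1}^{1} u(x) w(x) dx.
g(x) = -33*x^2/7 - 4*x/5 + 76/35

The best approximation g ∈ W is the orthogonal projection of f onto W. Writing g = a_0 + a_1 x + a_2 x^2, the coefficients solve the normal equations G · a = b where
  G_{ij} = <φ_i, φ_j> and b_i = <f, φ_i>, with φ_0 = 1, φ_1 = x, φ_2 = x^2.
G =
  [2, 0, 2/3]
  [0, 2/3, 0]
  [2/3, 0, 2/5],
b = (6/5, -8/15, -46/105).
Solving gives a_0 = 76/35, a_1 = -4/5, a_2 = -33/7, so
  g(x) = -33*x^2/7 - 4*x/5 + 76/35.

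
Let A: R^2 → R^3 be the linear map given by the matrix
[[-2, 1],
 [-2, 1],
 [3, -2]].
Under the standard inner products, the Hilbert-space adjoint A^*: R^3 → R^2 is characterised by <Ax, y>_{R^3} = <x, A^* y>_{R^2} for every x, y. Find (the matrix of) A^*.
A^* = A^T =
[[-2, -2, 3],
 [1, 1, -2]]

For real matrices with standard dot products, the defining identity <Ax, y> = <x, A^* y> gives (Ax)^T y = x^T (A^*) y, i.e. x^T A^T y = x^T (A^*) y. Since this holds for all x, y, we must have A^* = A^T. Therefore
A^* =
[[-2, -2, 3],
 [1, 1, -2]].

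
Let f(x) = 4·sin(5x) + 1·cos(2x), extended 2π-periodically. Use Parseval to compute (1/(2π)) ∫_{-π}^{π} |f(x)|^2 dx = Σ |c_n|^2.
Σ |c_n|^2 = 17/2

Expand |f|^2 and use orthogonality of {sin(nx), cos(mx)} on [-π, π]:
  ∫_{-π}^{π} sin(nx)^2 dx = π, ∫ cos(mx)^2 dx = π, and cross terms integrate to 0.
So ∫_{-π}^{π} f(x)^2 dx = 4^2 · π + 1^2 · π = (16 + 1)π.
Divide by 2π: (16 + 1)/2 = 17/2.
By Parseval, this equals Σ |c_n|^2.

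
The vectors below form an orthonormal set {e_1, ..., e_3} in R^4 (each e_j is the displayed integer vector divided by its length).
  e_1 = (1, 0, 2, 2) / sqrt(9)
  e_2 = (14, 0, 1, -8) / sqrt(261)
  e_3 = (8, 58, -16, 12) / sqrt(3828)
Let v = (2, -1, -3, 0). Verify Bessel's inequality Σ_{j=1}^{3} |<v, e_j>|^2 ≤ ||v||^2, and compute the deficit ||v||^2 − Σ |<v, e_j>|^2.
Σ |<v, e_j>|^2 = 46/11; ||v||^2 = 14; deficit = 108/11

Write each e_j = u_j / sqrt(<u_j, u_j>) where u_j is the displayed integer vector. Then <v, e_j> = <v, u_j> / sqrt(<u_j, u_j>), so |<v, e_j>|^2 = <v, u_j>^2 / <u_j, u_j>.
Coefficients: <v, e_1> = -4/sqrt(9), <v, e_2> = 25/sqrt(261), <v, e_3> = 6/sqrt(3828).
Square and sum: Σ |<v, e_j>|^2 = 46/11.
Compute ||v||^2 = v·v = 14.
Deficit = 14 − 46/11 = 108/11 ≥ 0, confirming Bessel's inequality. (The deficit equals ||v − Σ <v,e_j> e_j||^2, the squared distance from v to span{e_j}.)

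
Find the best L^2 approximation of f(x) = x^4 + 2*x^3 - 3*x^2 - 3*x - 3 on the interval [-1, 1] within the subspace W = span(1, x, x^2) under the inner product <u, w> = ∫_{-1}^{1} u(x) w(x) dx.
g(x) = -15*x^2/7 - 9*x/5 - 108/35

The best approximation g ∈ W is the orthogonal projection of f onto W. Writing g = a_0 + a_1 x + a_2 x^2, the coefficients solve the normal equations G · a = b where
  G_{ij} = <φ_i, φ_j> and b_i = <f, φ_i>, with φ_0 = 1, φ_1 = x, φ_2 = x^2.
G =
  [2, 0, 2/3]
  [0, 2/3, 0]
  [2/3, 0, 2/5],
b = (-38/5, -6/5, -102/35).
Solving gives a_0 = -108/35, a_1 = -9/5, a_2 = -15/7, so
  g(x) = -15*x^2/7 - 9*x/5 - 108/35.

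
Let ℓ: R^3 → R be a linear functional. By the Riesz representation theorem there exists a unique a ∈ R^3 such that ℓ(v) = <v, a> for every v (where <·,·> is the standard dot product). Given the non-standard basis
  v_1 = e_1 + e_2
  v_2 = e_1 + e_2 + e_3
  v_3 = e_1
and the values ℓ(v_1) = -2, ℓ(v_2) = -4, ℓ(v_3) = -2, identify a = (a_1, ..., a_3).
a = (-2, 0, -2)

Write a = (a_1, ..., a_3) in the standard basis. For each basis vector v_i, ℓ(v_i) = <v_i, a> is a linear equation in the a_j's. Collect the n equations into a matrix system V a = ℓ, where row i of V is v_i (expressed in the standard basis). Since V is invertible (lower-triangular with 1s on the diagonal, up to permutation), solve by back-substitution:
  V =
[[1, 1, 0],
 [1, 1, 1],
 [1, 0, 0]]
  V a = (-2, -4, -2)
Solving gives a = (-2, 0, -2).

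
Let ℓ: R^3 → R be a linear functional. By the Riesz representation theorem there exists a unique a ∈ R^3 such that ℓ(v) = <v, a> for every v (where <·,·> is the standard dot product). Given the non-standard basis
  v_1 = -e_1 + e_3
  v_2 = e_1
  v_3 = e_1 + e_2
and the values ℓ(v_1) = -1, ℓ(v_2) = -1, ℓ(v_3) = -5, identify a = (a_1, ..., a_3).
a = (-1, -4, -2)

Write a = (a_1, ..., a_3) in the standard basis. For each basis vector v_i, ℓ(v_i) = <v_i, a> is a linear equation in the a_j's. Collect the n equations into a matrix system V a = ℓ, where row i of V is v_i (expressed in the standard basis). Since V is invertible (lower-triangular with 1s on the diagonal, up to permutation), solve by back-substitution:
  V =
[[-1, 0, 1],
 [1, 0, 0],
 [1, 1, 0]]
  V a = (-1, -1, -5)
Solving gives a = (-1, -4, -2).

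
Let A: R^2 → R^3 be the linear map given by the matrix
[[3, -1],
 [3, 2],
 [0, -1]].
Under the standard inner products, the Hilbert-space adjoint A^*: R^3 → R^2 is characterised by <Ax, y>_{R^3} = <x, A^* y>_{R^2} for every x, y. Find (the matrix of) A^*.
A^* = A^T =
[[3, 3, 0],
 [-1, 2, -1]]

For real matrices with standard dot products, the defining identity <Ax, y> = <x, A^* y> gives (Ax)^T y = x^T (A^*) y, i.e. x^T A^T y = x^T (A^*) y. Since this holds for all x, y, we must have A^* = A^T. Therefore
A^* =
[[3, 3, 0],
 [-1, 2, -1]].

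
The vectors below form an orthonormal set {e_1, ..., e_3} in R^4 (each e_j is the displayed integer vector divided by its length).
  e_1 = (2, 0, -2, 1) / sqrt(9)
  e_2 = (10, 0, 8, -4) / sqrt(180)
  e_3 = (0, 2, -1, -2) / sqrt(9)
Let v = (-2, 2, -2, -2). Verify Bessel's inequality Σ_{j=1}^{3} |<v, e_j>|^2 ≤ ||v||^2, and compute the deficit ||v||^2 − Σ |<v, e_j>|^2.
Σ |<v, e_j>|^2 = 716/45; ||v||^2 = 16; deficit = 4/45

Write each e_j = u_j / sqrt(<u_j, u_j>) where u_j is the displayed integer vector. Then <v, e_j> = <v, u_j> / sqrt(<u_j, u_j>), so |<v, e_j>|^2 = <v, u_j>^2 / <u_j, u_j>.
Coefficients: <v, e_1> = -2/sqrt(9), <v, e_2> = -28/sqrt(180), <v, e_3> = 10/sqrt(9).
Square and sum: Σ |<v, e_j>|^2 = 716/45.
Compute ||v||^2 = v·v = 16.
Deficit = 16 − 716/45 = 4/45 ≥ 0, confirming Bessel's inequality. (The deficit equals ||v − Σ <v,e_j> e_j||^2, the squared distance from v to span{e_j}.)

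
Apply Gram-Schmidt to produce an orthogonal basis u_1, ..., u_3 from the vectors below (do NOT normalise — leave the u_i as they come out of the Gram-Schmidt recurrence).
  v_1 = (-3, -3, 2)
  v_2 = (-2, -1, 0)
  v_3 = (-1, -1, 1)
Orthogonal basis:
  u_1 = (-3, -3, 2)
  u_2 = (-17/22, 5/22, -9/11)
  u_3 = (-2/29, 4/29, 3/29)

Apply the Gram-Schmidt recurrence
  u_1 = v_1
  u_i = v_i − Σ_{j<i} ((v_i · u_j) / (u_j · u_j)) · u_j.

Step by step this gives:
  u_1 = (-3, -3, 2)
  u_2 = (-17/22, 5/22, -9/11)
  u_3 = (-2/29, 4/29, 3/29)

Orthogonality check:
  u_2 · u_1 = 0 (should be 0)
  u_3 · u_1 = 0 (should be 0)
  u_3 · u_2 = 0 (should be 0)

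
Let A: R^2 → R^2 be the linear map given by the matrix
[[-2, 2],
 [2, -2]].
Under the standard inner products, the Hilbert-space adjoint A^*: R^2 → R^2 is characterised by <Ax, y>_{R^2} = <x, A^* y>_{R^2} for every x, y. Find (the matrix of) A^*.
A^* = A^T =
[[-2, 2],
 [2, -2]]

For real matrices with standard dot products, the defining identity <Ax, y> = <x, A^* y> gives (Ax)^T y = x^T (A^*) y, i.e. x^T A^T y = x^T (A^*) y. Since this holds for all x, y, we must have A^* = A^T. Therefore
A^* =
[[-2, 2],
 [2, -2]].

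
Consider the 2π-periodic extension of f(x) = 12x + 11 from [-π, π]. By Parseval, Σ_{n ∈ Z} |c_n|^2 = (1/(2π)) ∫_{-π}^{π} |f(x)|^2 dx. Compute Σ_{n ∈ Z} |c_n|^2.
Σ |c_n|^2 = 48π^2 + 121

Expand and integrate term by term over [-π, π]:
  ∫ (12x)^2 dx = 144·(2π^3/3); ∫ 2·12·(11)·x dx = 0 (odd integrand); ∫ 11^2 dx = 121·2π.
So (1/(2π)) ∫_{-π}^{π} (12x + 11)^2 dx = 144π^2/3 + 121 = 48π^2 + 121.
Parseval ⇒ Σ |c_n|^2 = 48π^2 + 121.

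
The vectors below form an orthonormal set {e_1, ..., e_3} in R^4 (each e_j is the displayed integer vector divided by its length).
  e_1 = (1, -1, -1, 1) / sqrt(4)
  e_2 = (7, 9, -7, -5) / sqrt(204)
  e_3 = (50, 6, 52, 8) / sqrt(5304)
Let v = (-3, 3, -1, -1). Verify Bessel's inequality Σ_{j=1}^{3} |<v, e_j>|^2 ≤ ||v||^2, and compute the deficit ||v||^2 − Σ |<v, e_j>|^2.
Σ |<v, e_j>|^2 = 228/13; ||v||^2 = 20; deficit = 32/13

Write each e_j = u_j / sqrt(<u_j, u_j>) where u_j is the displayed integer vector. Then <v, e_j> = <v, u_j> / sqrt(<u_j, u_j>), so |<v, e_j>|^2 = <v, u_j>^2 / <u_j, u_j>.
Coefficients: <v, e_1> = -6/sqrt(4), <v, e_2> = 18/sqrt(204), <v, e_3> = -192/sqrt(5304).
Square and sum: Σ |<v, e_j>|^2 = 228/13.
Compute ||v||^2 = v·v = 20.
Deficit = 20 − 228/13 = 32/13 ≥ 0, confirming Bessel's inequality. (The deficit equals ||v − Σ <v,e_j> e_j||^2, the squared distance from v to span{e_j}.)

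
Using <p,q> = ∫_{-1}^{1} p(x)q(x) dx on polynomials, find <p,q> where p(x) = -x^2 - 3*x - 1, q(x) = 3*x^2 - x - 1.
<p,q> = 22/15

Expand the product: p(x)·q(x) = -3*x^4 - 8*x^3 + x^2 + 4*x + 1.
∫_{-1}^{1} of each monomial x^k gives [2/(k+1) if k even, 0 if k odd]. Integrating term-by-term (or equivalently evaluating the antiderivative F(x) = -3*x^5/5 - 2*x^4 + x^3/3 + 2*x^2 + x at the endpoints):
  F(1) − F(−1) = 11/15 − (-11/15) = 22/15.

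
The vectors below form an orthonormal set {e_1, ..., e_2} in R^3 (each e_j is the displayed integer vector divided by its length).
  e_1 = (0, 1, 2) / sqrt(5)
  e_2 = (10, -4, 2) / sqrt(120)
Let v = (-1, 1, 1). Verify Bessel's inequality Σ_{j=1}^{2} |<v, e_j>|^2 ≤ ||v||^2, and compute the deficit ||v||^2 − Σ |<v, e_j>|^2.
Σ |<v, e_j>|^2 = 3; ||v||^2 = 3; deficit = 0

Write each e_j = u_j / sqrt(<u_j, u_j>) where u_j is the displayed integer vector. Then <v, e_j> = <v, u_j> / sqrt(<u_j, u_j>), so |<v, e_j>|^2 = <v, u_j>^2 / <u_j, u_j>.
Coefficients: <v, e_1> = 3/sqrt(5), <v, e_2> = -12/sqrt(120).
Square and sum: Σ |<v, e_j>|^2 = 3.
Compute ||v||^2 = v·v = 3.
Deficit = 3 − 3 = 0 ≥ 0, confirming Bessel's inequality. (The deficit equals ||v − Σ <v,e_j> e_j||^2, the squared distance from v to span{e_j}.)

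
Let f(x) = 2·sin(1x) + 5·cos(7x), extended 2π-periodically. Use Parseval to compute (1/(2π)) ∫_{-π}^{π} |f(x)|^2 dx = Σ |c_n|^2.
Σ |c_n|^2 = 29/2

Expand |f|^2 and use orthogonality of {sin(nx), cos(mx)} on [-π, π]:
  ∫_{-π}^{π} sin(nx)^2 dx = π, ∫ cos(mx)^2 dx = π, and cross terms integrate to 0.
So ∫_{-π}^{π} f(x)^2 dx = 2^2 · π + 5^2 · π = (4 + 25)π.
Divide by 2π: (4 + 25)/2 = 29/2.
By Parseval, this equals Σ |c_n|^2.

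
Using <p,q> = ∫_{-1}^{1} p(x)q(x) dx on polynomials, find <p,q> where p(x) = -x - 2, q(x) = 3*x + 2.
<p,q> = -10

Expand the product: p(x)·q(x) = -3*x^2 - 8*x - 4.
∫_{-1}^{1} of each monomial x^k gives [2/(k+1) if k even, 0 if k odd]. Integrating term-by-term (or equivalently evaluating the antiderivative F(x) = -x^3 - 4*x^2 - 4*x at the endpoints):
  F(1) − F(−1) = -9 − (1) = -10.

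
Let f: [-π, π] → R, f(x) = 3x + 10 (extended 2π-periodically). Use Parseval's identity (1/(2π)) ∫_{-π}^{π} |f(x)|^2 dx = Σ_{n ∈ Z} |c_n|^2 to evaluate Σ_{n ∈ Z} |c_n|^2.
Σ |c_n|^2 = 3π^2 + 100

Expand and integrate term by term over [-π, π]:
  ∫ (3x)^2 dx = 9·(2π^3/3); ∫ 2·3·(10)·x dx = 0 (odd integrand); ∫ 10^2 dx = 100·2π.
So (1/(2π)) ∫_{-π}^{π} (3x + 10)^2 dx = 9π^2/3 + 100 = 3π^2 + 100.
Parseval ⇒ Σ |c_n|^2 = 3π^2 + 100.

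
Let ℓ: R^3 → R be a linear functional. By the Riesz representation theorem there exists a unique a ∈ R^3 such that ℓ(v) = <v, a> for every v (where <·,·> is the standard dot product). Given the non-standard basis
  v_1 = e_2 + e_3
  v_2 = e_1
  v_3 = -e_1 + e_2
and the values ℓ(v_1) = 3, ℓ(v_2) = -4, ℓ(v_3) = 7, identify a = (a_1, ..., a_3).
a = (-4, 3, 0)

Write a = (a_1, ..., a_3) in the standard basis. For each basis vector v_i, ℓ(v_i) = <v_i, a> is a linear equation in the a_j's. Collect the n equations into a matrix system V a = ℓ, where row i of V is v_i (expressed in the standard basis). Since V is invertible (lower-triangular with 1s on the diagonal, up to permutation), solve by back-substitution:
  V =
[[0, 1, 1],
 [1, 0, 0],
 [-1, 1, 0]]
  V a = (3, -4, 7)
Solving gives a = (-4, 3, 0).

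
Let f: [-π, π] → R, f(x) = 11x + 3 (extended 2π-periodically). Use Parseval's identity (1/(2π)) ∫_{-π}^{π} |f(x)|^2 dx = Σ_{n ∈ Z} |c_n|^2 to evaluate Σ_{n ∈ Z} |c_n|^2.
Σ |c_n|^2 = 121π^2/3 + 9

Expand and integrate term by term over [-π, π]:
  ∫ (11x)^2 dx = 121·(2π^3/3); ∫ 2·11·(3)·x dx = 0 (odd integrand); ∫ 3^2 dx = 9·2π.
So (1/(2π)) ∫_{-π}^{π} (11x + 3)^2 dx = 121π^2/3 + 9 = 121π^2/3 + 9.
Parseval ⇒ Σ |c_n|^2 = 121π^2/3 + 9.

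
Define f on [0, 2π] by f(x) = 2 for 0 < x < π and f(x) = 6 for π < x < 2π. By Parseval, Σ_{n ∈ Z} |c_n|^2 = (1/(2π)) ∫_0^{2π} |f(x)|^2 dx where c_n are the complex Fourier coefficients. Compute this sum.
Σ |c_n|^2 = 20

Parseval equates the L^2 energy of f (normalised by 1/(2π)) with the ℓ^2 sum of its Fourier coefficients: (1/(2π)) ∫_0^{2π} |f|^2 = Σ |c_n|^2.
Compute the left side: (1/(2π)) [∫_0^π 2^2 dx + ∫_π^{2π} 6^2 dx] = (1/(2π)) · (4π + 36π) = (4 + 36)/2 = 20.
So Σ_{n ∈ Z} |c_n|^2 = 20.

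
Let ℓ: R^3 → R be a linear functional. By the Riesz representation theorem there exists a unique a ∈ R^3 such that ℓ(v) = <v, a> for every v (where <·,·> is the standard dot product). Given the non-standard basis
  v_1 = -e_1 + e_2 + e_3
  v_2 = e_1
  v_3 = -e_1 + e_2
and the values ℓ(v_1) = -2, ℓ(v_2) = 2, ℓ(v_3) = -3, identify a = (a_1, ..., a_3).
a = (2, -1, 1)

Write a = (a_1, ..., a_3) in the standard basis. For each basis vector v_i, ℓ(v_i) = <v_i, a> is a linear equation in the a_j's. Collect the n equations into a matrix system V a = ℓ, where row i of V is v_i (expressed in the standard basis). Since V is invertible (lower-triangular with 1s on the diagonal, up to permutation), solve by back-substitution:
  V =
[[-1, 1, 1],
 [1, 0, 0],
 [-1, 1, 0]]
  V a = (-2, 2, -3)
Solving gives a = (2, -1, 1).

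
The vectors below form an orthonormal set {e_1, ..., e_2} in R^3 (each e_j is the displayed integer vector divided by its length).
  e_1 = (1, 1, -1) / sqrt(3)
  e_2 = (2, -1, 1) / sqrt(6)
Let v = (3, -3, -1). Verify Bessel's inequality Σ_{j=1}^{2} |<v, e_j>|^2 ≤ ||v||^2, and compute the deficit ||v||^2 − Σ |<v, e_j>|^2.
Σ |<v, e_j>|^2 = 11; ||v||^2 = 19; deficit = 8

Write each e_j = u_j / sqrt(<u_j, u_j>) where u_j is the displayed integer vector. Then <v, e_j> = <v, u_j> / sqrt(<u_j, u_j>), so |<v, e_j>|^2 = <v, u_j>^2 / <u_j, u_j>.
Coefficients: <v, e_1> = 1/sqrt(3), <v, e_2> = 8/sqrt(6).
Square and sum: Σ |<v, e_j>|^2 = 11.
Compute ||v||^2 = v·v = 19.
Deficit = 19 − 11 = 8 ≥ 0, confirming Bessel's inequality. (The deficit equals ||v − Σ <v,e_j> e_j||^2, the squared distance from v to span{e_j}.)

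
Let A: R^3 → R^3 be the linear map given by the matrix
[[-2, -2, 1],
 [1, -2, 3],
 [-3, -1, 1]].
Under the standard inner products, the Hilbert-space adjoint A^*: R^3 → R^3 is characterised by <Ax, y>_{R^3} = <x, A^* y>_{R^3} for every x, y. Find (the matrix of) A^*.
A^* = A^T =
[[-2, 1, -3],
 [-2, -2, -1],
 [1, 3, 1]]

For real matrices with standard dot products, the defining identity <Ax, y> = <x, A^* y> gives (Ax)^T y = x^T (A^*) y, i.e. x^T A^T y = x^T (A^*) y. Since this holds for all x, y, we must have A^* = A^T. Therefore
A^* =
[[-2, 1, -3],
 [-2, -2, -1],
 [1, 3, 1]].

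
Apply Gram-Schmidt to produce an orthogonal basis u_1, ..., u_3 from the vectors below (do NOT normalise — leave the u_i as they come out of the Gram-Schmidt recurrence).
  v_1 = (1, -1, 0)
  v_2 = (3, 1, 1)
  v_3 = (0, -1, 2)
Orthogonal basis:
  u_1 = (1, -1, 0)
  u_2 = (2, 2, 1)
  u_3 = (-1/2, -1/2, 2)

Apply the Gram-Schmidt recurrence
  u_1 = v_1
  u_i = v_i − Σ_{j<i} ((v_i · u_j) / (u_j · u_j)) · u_j.

Step by step this gives:
  u_1 = (1, -1, 0)
  u_2 = (2, 2, 1)
  u_3 = (-1/2, -1/2, 2)

Orthogonality check:
  u_2 · u_1 = 0 (should be 0)
  u_3 · u_1 = 0 (should be 0)
  u_3 · u_2 = 0 (should be 0)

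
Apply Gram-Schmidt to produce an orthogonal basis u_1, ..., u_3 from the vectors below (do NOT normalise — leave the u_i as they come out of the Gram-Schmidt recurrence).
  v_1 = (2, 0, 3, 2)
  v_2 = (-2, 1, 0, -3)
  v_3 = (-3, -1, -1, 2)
Orthogonal basis:
  u_1 = (2, 0, 3, 2)
  u_2 = (-14/17, 1, 30/17, -31/17)
  u_3 = (-194/69, -71/138, 17/23, 235/138)

Apply the Gram-Schmidt recurrence
  u_1 = v_1
  u_i = v_i − Σ_{j<i} ((v_i · u_j) / (u_j · u_j)) · u_j.

Step by step this gives:
  u_1 = (2, 0, 3, 2)
  u_2 = (-14/17, 1, 30/17, -31/17)
  u_3 = (-194/69, -71/138, 17/23, 235/138)

Orthogonality check:
  u_2 · u_1 = 0 (should be 0)
  u_3 · u_1 = 0 (should be 0)
  u_3 · u_2 = 0 (should be 0)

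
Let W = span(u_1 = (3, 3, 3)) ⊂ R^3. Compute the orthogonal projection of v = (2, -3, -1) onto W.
proj_W(v) = (-2/3, -2/3, -2/3)

Set up U = [u_1 | ... | u_1] ∈ R^(3×1). The projector onto W = col(U) is P = U (U^T U)^(-1) U^T.
Compute U^T U =
  [27],
and U^T v = (-6).
Solve U^T U · c = U^T v for the coefficients: c = (-2/9). The projection is proj_W(v) = U c.
Check: (v - proj_W(v)) · u_1 = 0  (should be 0).
Result: proj_W(v) = (-2/3, -2/3, -2/3).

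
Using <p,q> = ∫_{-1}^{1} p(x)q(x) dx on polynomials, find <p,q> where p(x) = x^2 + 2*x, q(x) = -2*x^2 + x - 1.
<p,q> = -2/15

Expand the product: p(x)·q(x) = -2*x^4 - 3*x^3 + x^2 - 2*x.
∫_{-1}^{1} of each monomial x^k gives [2/(k+1) if k even, 0 if k odd]. Integrating term-by-term (or equivalently evaluating the antiderivative F(x) = -2*x^5/5 - 3*x^4/4 + x^3/3 - x^2 at the endpoints):
  F(1) − F(−1) = -109/60 − (-101/60) = -2/15.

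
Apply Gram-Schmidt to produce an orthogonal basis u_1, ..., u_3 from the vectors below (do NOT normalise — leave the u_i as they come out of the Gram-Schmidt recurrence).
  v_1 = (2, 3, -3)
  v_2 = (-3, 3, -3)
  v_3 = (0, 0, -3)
Orthogonal basis:
  u_1 = (2, 3, -3)
  u_2 = (-45/11, 15/11, -15/11)
  u_3 = (0, -3/2, -3/2)

Apply the Gram-Schmidt recurrence
  u_1 = v_1
  u_i = v_i − Σ_{j<i} ((v_i · u_j) / (u_j · u_j)) · u_j.

Step by step this gives:
  u_1 = (2, 3, -3)
  u_2 = (-45/11, 15/11, -15/11)
  u_3 = (0, -3/2, -3/2)

Orthogonality check:
  u_2 · u_1 = 0 (should be 0)
  u_3 · u_1 = 0 (should be 0)
  u_3 · u_2 = 0 (should be 0)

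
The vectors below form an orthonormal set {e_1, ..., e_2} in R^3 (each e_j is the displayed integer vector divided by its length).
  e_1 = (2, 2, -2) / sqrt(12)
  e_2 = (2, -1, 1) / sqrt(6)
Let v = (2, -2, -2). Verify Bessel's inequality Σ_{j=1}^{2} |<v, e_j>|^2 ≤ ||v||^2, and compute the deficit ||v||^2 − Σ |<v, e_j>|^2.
Σ |<v, e_j>|^2 = 4; ||v||^2 = 12; deficit = 8

Write each e_j = u_j / sqrt(<u_j, u_j>) where u_j is the displayed integer vector. Then <v, e_j> = <v, u_j> / sqrt(<u_j, u_j>), so |<v, e_j>|^2 = <v, u_j>^2 / <u_j, u_j>.
Coefficients: <v, e_1> = 4/sqrt(12), <v, e_2> = 4/sqrt(6).
Square and sum: Σ |<v, e_j>|^2 = 4.
Compute ||v||^2 = v·v = 12.
Deficit = 12 − 4 = 8 ≥ 0, confirming Bessel's inequality. (The deficit equals ||v − Σ <v,e_j> e_j||^2, the squared distance from v to span{e_j}.)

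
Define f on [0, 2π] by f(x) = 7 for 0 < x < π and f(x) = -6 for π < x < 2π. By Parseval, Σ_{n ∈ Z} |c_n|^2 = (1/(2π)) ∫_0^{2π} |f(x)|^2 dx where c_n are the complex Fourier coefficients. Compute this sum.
Σ |c_n|^2 = 85/2

Parseval equates the L^2 energy of f (normalised by 1/(2π)) with the ℓ^2 sum of its Fourier coefficients: (1/(2π)) ∫_0^{2π} |f|^2 = Σ |c_n|^2.
Compute the left side: (1/(2π)) [∫_0^π 7^2 dx + ∫_π^{2π} (-6)^2 dx] = (1/(2π)) · (49π + 36π) = (49 + 36)/2 = 85/2.
So Σ_{n ∈ Z} |c_n|^2 = 85/2.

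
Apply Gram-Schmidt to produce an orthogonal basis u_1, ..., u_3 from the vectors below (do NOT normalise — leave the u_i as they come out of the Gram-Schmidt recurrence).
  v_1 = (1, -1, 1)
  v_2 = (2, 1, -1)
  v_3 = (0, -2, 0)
Orthogonal basis:
  u_1 = (1, -1, 1)
  u_2 = (2, 1, -1)
  u_3 = (0, -1, -1)

Apply the Gram-Schmidt recurrence
  u_1 = v_1
  u_i = v_i − Σ_{j<i} ((v_i · u_j) / (u_j · u_j)) · u_j.

Step by step this gives:
  u_1 = (1, -1, 1)
  u_2 = (2, 1, -1)
  u_3 = (0, -1, -1)

Orthogonality check:
  u_2 · u_1 = 0 (should be 0)
  u_3 · u_1 = 0 (should be 0)
  u_3 · u_2 = 0 (should be 0)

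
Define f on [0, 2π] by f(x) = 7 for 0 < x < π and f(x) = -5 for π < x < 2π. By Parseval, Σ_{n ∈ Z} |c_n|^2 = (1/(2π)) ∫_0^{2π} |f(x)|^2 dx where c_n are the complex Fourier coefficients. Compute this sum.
Σ |c_n|^2 = 37

Parseval equates the L^2 energy of f (normalised by 1/(2π)) with the ℓ^2 sum of its Fourier coefficients: (1/(2π)) ∫_0^{2π} |f|^2 = Σ |c_n|^2.
Compute the left side: (1/(2π)) [∫_0^π 7^2 dx + ∫_π^{2π} (-5)^2 dx] = (1/(2π)) · (49π + 25π) = (49 + 25)/2 = 37.
So Σ_{n ∈ Z} |c_n|^2 = 37.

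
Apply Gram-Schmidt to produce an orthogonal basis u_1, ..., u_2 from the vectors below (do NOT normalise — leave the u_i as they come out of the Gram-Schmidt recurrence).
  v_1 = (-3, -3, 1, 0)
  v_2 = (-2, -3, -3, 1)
Orthogonal basis:
  u_1 = (-3, -3, 1, 0)
  u_2 = (-2/19, -21/19, -69/19, 1)

Apply the Gram-Schmidt recurrence
  u_1 = v_1
  u_i = v_i − Σ_{j<i} ((v_i · u_j) / (u_j · u_j)) · u_j.

Step by step this gives:
  u_1 = (-3, -3, 1, 0)
  u_2 = (-2/19, -21/19, -69/19, 1)

Orthogonality check:
  u_2 · u_1 = 0 (should be 0)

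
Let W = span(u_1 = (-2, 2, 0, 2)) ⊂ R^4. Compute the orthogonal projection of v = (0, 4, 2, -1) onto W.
proj_W(v) = (-1, 1, 0, 1)

Set up U = [u_1 | ... | u_1] ∈ R^(4×1). The projector onto W = col(U) is P = U (U^T U)^(-1) U^T.
Compute U^T U =
  [12],
and U^T v = (6).
Solve U^T U · c = U^T v for the coefficients: c = (1/2). The projection is proj_W(v) = U c.
Check: (v - proj_W(v)) · u_1 = 0  (should be 0).
Result: proj_W(v) = (-1, 1, 0, 1).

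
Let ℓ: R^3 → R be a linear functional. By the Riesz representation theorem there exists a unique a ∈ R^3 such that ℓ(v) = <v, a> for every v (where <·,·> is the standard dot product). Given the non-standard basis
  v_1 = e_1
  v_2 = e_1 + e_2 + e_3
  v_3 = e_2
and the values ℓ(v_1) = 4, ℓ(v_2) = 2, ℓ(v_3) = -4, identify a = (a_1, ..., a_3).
a = (4, -4, 2)

Write a = (a_1, ..., a_3) in the standard basis. For each basis vector v_i, ℓ(v_i) = <v_i, a> is a linear equation in the a_j's. Collect the n equations into a matrix system V a = ℓ, where row i of V is v_i (expressed in the standard basis). Since V is invertible (lower-triangular with 1s on the diagonal, up to permutation), solve by back-substitution:
  V =
[[1, 0, 0],
 [1, 1, 1],
 [0, 1, 0]]
  V a = (4, 2, -4)
Solving gives a = (4, -4, 2).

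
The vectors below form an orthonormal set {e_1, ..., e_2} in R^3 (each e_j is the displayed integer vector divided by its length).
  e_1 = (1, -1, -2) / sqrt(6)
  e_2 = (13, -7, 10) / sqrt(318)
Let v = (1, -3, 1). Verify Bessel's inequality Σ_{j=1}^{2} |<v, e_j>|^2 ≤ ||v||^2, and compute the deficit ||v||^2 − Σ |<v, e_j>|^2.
Σ |<v, e_j>|^2 = 358/53; ||v||^2 = 11; deficit = 225/53

Write each e_j = u_j / sqrt(<u_j, u_j>) where u_j is the displayed integer vector. Then <v, e_j> = <v, u_j> / sqrt(<u_j, u_j>), so |<v, e_j>|^2 = <v, u_j>^2 / <u_j, u_j>.
Coefficients: <v, e_1> = 2/sqrt(6), <v, e_2> = 44/sqrt(318).
Square and sum: Σ |<v, e_j>|^2 = 358/53.
Compute ||v||^2 = v·v = 11.
Deficit = 11 − 358/53 = 225/53 ≥ 0, confirming Bessel's inequality. (The deficit equals ||v − Σ <v,e_j> e_j||^2, the squared distance from v to span{e_j}.)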